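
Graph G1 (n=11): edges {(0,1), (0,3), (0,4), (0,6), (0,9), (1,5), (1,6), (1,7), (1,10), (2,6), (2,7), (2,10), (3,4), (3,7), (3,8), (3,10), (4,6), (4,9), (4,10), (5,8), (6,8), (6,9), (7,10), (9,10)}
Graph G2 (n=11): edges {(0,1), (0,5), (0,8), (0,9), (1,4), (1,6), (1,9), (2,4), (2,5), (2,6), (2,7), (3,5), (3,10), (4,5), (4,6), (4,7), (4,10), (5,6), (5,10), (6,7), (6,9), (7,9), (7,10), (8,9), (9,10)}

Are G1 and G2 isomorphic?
No, not isomorphic

The graphs are NOT isomorphic.

Counting triangles (3-cliques): G1 has 11, G2 has 16.
Triangle count is an isomorphism invariant, so differing triangle counts rule out isomorphism.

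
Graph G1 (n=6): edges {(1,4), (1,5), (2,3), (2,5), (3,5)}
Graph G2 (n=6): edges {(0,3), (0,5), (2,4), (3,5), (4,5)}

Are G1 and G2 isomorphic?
Yes, isomorphic

The graphs are isomorphic.
One valid mapping φ: V(G1) → V(G2): 0→1, 1→4, 2→0, 3→3, 4→2, 5→5

Verify φ preserves adjacency — for each edge of G1, its image is an edge of G2:
  (1,4) → (φ(1),φ(4)) = (2,4) ∈ E(G2) ✓
  (1,5) → (φ(1),φ(5)) = (4,5) ∈ E(G2) ✓
  (2,3) → (φ(2),φ(3)) = (0,3) ∈ E(G2) ✓
  (2,5) → (φ(2),φ(5)) = (0,5) ∈ E(G2) ✓
  (3,5) → (φ(3),φ(5)) = (3,5) ∈ E(G2) ✓
All 5 edges of G1 map to edges of G2, and |E(G1)| = |E(G2)| = 5, so φ is a bijection on edges as well as vertices. Hence G1 ≅ G2.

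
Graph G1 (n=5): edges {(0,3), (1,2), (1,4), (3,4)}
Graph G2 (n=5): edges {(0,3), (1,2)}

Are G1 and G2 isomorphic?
No, not isomorphic

The graphs are NOT isomorphic.

Counting edges: G1 has 4 edge(s); G2 has 2 edge(s).
Edge count is an isomorphism invariant (a bijection on vertices induces a bijection on edges), so differing edge counts rule out isomorphism.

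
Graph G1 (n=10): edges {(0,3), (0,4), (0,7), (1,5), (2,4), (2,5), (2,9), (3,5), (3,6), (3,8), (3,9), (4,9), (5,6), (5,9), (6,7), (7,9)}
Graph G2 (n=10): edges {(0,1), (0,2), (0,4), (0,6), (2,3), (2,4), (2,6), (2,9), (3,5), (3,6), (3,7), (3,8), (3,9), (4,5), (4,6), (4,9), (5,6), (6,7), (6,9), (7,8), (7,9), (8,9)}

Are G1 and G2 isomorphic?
No, not isomorphic

The graphs are NOT isomorphic.

Counting triangles (3-cliques): G1 has 4, G2 has 18.
Triangle count is an isomorphism invariant, so differing triangle counts rule out isomorphism.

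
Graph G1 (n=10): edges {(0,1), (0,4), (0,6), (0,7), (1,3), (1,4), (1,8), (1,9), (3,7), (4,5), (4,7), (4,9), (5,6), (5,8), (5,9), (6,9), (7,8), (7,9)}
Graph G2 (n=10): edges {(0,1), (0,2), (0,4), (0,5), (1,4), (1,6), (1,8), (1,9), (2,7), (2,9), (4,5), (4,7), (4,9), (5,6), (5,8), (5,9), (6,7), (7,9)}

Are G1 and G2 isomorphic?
Yes, isomorphic

The graphs are isomorphic.
One valid mapping φ: V(G1) → V(G2): 0→0, 1→5, 2→3, 3→8, 4→4, 5→7, 6→2, 7→1, 8→6, 9→9

Verify φ preserves adjacency — for each edge of G1, its image is an edge of G2:
  (0,1) → (φ(0),φ(1)) = (0,5) ∈ E(G2) ✓
  (0,4) → (φ(0),φ(4)) = (0,4) ∈ E(G2) ✓
  (0,6) → (φ(0),φ(6)) = (0,2) ∈ E(G2) ✓
  (0,7) → (φ(0),φ(7)) = (0,1) ∈ E(G2) ✓
  (1,3) → (φ(1),φ(3)) = (5,8) ∈ E(G2) ✓
  (1,4) → (φ(1),φ(4)) = (4,5) ∈ E(G2) ✓
  (1,8) → (φ(1),φ(8)) = (5,6) ∈ E(G2) ✓
  (1,9) → (φ(1),φ(9)) = (5,9) ∈ E(G2) ✓
  (3,7) → (φ(3),φ(7)) = (1,8) ∈ E(G2) ✓
  (4,5) → (φ(4),φ(5)) = (4,7) ∈ E(G2) ✓
  (4,7) → (φ(4),φ(7)) = (1,4) ∈ E(G2) ✓
  (4,9) → (φ(4),φ(9)) = (4,9) ∈ E(G2) ✓
  (5,6) → (φ(5),φ(6)) = (2,7) ∈ E(G2) ✓
  (5,8) → (φ(5),φ(8)) = (6,7) ∈ E(G2) ✓
  (5,9) → (φ(5),φ(9)) = (7,9) ∈ E(G2) ✓
  (6,9) → (φ(6),φ(9)) = (2,9) ∈ E(G2) ✓
  (7,8) → (φ(7),φ(8)) = (1,6) ∈ E(G2) ✓
  (7,9) → (φ(7),φ(9)) = (1,9) ∈ E(G2) ✓
All 18 edges of G1 map to edges of G2, and |E(G1)| = |E(G2)| = 18, so φ is a bijection on edges as well as vertices. Hence G1 ≅ G2.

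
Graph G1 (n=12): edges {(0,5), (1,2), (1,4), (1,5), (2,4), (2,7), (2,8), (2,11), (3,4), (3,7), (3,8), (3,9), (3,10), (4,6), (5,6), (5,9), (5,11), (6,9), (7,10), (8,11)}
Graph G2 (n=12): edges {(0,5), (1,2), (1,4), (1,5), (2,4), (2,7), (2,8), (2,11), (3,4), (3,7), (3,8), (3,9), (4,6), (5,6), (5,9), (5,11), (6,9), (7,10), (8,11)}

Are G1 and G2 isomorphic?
No, not isomorphic

The graphs are NOT isomorphic.

Counting edges: G1 has 20 edge(s); G2 has 19 edge(s).
Edge count is an isomorphism invariant (a bijection on vertices induces a bijection on edges), so differing edge counts rule out isomorphism.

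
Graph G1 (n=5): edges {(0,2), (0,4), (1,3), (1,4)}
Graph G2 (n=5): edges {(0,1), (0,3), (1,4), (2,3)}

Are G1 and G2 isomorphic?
Yes, isomorphic

The graphs are isomorphic.
One valid mapping φ: V(G1) → V(G2): 0→3, 1→1, 2→2, 3→4, 4→0

Verify φ preserves adjacency — for each edge of G1, its image is an edge of G2:
  (0,2) → (φ(0),φ(2)) = (2,3) ∈ E(G2) ✓
  (0,4) → (φ(0),φ(4)) = (0,3) ∈ E(G2) ✓
  (1,3) → (φ(1),φ(3)) = (1,4) ∈ E(G2) ✓
  (1,4) → (φ(1),φ(4)) = (0,1) ∈ E(G2) ✓
All 4 edges of G1 map to edges of G2, and |E(G1)| = |E(G2)| = 4, so φ is a bijection on edges as well as vertices. Hence G1 ≅ G2.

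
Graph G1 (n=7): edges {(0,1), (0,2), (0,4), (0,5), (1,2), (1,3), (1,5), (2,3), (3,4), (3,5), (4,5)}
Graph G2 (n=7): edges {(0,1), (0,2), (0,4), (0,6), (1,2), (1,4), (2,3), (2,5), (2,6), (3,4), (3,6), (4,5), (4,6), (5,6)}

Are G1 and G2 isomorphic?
No, not isomorphic

The graphs are NOT isomorphic.

Degrees in G1: deg(0)=4, deg(1)=4, deg(2)=3, deg(3)=4, deg(4)=3, deg(5)=4, deg(6)=0.
Sorted degree sequence of G1: [4, 4, 4, 4, 3, 3, 0].
Degrees in G2: deg(0)=4, deg(1)=3, deg(2)=5, deg(3)=3, deg(4)=5, deg(5)=3, deg(6)=5.
Sorted degree sequence of G2: [5, 5, 5, 4, 3, 3, 3].
The (sorted) degree sequence is an isomorphism invariant, so since G1 and G2 have different degree sequences they cannot be isomorphic.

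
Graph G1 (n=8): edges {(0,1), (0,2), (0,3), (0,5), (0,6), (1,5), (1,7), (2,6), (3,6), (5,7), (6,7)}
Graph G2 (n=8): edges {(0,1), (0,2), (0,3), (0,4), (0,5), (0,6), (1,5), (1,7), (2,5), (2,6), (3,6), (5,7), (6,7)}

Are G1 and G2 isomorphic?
No, not isomorphic

The graphs are NOT isomorphic.

Counting edges: G1 has 11 edge(s); G2 has 13 edge(s).
Edge count is an isomorphism invariant (a bijection on vertices induces a bijection on edges), so differing edge counts rule out isomorphism.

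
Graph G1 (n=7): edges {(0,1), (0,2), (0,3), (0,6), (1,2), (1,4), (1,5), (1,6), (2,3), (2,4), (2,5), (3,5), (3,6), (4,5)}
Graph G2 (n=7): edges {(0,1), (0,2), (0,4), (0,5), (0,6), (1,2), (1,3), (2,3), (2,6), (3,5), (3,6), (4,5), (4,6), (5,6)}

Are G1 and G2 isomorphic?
Yes, isomorphic

The graphs are isomorphic.
One valid mapping φ: V(G1) → V(G2): 0→2, 1→0, 2→6, 3→3, 4→4, 5→5, 6→1

Verify φ preserves adjacency — for each edge of G1, its image is an edge of G2:
  (0,1) → (φ(0),φ(1)) = (0,2) ∈ E(G2) ✓
  (0,2) → (φ(0),φ(2)) = (2,6) ∈ E(G2) ✓
  (0,3) → (φ(0),φ(3)) = (2,3) ∈ E(G2) ✓
  (0,6) → (φ(0),φ(6)) = (1,2) ∈ E(G2) ✓
  (1,2) → (φ(1),φ(2)) = (0,6) ∈ E(G2) ✓
  (1,4) → (φ(1),φ(4)) = (0,4) ∈ E(G2) ✓
  (1,5) → (φ(1),φ(5)) = (0,5) ∈ E(G2) ✓
  (1,6) → (φ(1),φ(6)) = (0,1) ∈ E(G2) ✓
  (2,3) → (φ(2),φ(3)) = (3,6) ∈ E(G2) ✓
  (2,4) → (φ(2),φ(4)) = (4,6) ∈ E(G2) ✓
  (2,5) → (φ(2),φ(5)) = (5,6) ∈ E(G2) ✓
  (3,5) → (φ(3),φ(5)) = (3,5) ∈ E(G2) ✓
  (3,6) → (φ(3),φ(6)) = (1,3) ∈ E(G2) ✓
  (4,5) → (φ(4),φ(5)) = (4,5) ∈ E(G2) ✓
All 14 edges of G1 map to edges of G2, and |E(G1)| = |E(G2)| = 14, so φ is a bijection on edges as well as vertices. Hence G1 ≅ G2.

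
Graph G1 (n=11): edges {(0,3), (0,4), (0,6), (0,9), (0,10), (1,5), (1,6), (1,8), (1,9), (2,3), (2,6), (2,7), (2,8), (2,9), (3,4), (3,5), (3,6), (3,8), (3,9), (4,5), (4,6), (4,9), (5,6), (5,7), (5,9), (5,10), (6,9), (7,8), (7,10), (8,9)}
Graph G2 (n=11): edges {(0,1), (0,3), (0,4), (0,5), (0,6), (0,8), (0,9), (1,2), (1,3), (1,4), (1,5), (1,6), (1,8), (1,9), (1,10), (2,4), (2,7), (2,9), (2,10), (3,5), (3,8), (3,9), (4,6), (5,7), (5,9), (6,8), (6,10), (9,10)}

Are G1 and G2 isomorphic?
No, not isomorphic

The graphs are NOT isomorphic.

Degrees in G1: deg(0)=5, deg(1)=4, deg(2)=5, deg(3)=7, deg(4)=5, deg(5)=7, deg(6)=7, deg(7)=4, deg(8)=5, deg(9)=8, deg(10)=3.
Sorted degree sequence of G1: [8, 7, 7, 7, 5, 5, 5, 5, 4, 4, 3].
Degrees in G2: deg(0)=7, deg(1)=9, deg(2)=5, deg(3)=5, deg(4)=4, deg(5)=5, deg(6)=5, deg(7)=2, deg(8)=4, deg(9)=6, deg(10)=4.
Sorted degree sequence of G2: [9, 7, 6, 5, 5, 5, 5, 4, 4, 4, 2].
The (sorted) degree sequence is an isomorphism invariant, so since G1 and G2 have different degree sequences they cannot be isomorphic.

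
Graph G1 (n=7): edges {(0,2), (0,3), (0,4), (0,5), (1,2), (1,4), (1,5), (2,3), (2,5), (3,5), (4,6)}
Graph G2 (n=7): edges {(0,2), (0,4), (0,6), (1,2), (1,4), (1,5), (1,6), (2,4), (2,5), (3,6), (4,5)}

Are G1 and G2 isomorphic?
Yes, isomorphic

The graphs are isomorphic.
One valid mapping φ: V(G1) → V(G2): 0→1, 1→0, 2→2, 3→5, 4→6, 5→4, 6→3

Verify φ preserves adjacency — for each edge of G1, its image is an edge of G2:
  (0,2) → (φ(0),φ(2)) = (1,2) ∈ E(G2) ✓
  (0,3) → (φ(0),φ(3)) = (1,5) ∈ E(G2) ✓
  (0,4) → (φ(0),φ(4)) = (1,6) ∈ E(G2) ✓
  (0,5) → (φ(0),φ(5)) = (1,4) ∈ E(G2) ✓
  (1,2) → (φ(1),φ(2)) = (0,2) ∈ E(G2) ✓
  (1,4) → (φ(1),φ(4)) = (0,6) ∈ E(G2) ✓
  (1,5) → (φ(1),φ(5)) = (0,4) ∈ E(G2) ✓
  (2,3) → (φ(2),φ(3)) = (2,5) ∈ E(G2) ✓
  (2,5) → (φ(2),φ(5)) = (2,4) ∈ E(G2) ✓
  (3,5) → (φ(3),φ(5)) = (4,5) ∈ E(G2) ✓
  (4,6) → (φ(4),φ(6)) = (3,6) ∈ E(G2) ✓
All 11 edges of G1 map to edges of G2, and |E(G1)| = |E(G2)| = 11, so φ is a bijection on edges as well as vertices. Hence G1 ≅ G2.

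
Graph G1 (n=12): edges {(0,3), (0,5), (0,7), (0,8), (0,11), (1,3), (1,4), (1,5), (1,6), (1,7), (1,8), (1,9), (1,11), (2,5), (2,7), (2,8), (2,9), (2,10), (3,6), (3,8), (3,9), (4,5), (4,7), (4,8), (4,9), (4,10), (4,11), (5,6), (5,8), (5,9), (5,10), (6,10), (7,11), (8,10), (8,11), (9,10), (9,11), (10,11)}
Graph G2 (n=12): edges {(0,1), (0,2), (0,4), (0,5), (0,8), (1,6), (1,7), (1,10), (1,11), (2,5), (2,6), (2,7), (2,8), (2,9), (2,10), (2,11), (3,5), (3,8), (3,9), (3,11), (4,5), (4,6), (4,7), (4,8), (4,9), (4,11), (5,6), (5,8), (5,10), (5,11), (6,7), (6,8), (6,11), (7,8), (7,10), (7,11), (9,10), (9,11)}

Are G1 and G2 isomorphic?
Yes, isomorphic

The graphs are isomorphic.
One valid mapping φ: V(G1) → V(G2): 0→10, 1→11, 2→0, 3→9, 4→6, 5→5, 6→3, 7→1, 8→2, 9→4, 10→8, 11→7

Verify φ preserves adjacency — for each edge of G1, its image is an edge of G2:
  (0,3) → (φ(0),φ(3)) = (9,10) ∈ E(G2) ✓
  (0,5) → (φ(0),φ(5)) = (5,10) ∈ E(G2) ✓
  (0,7) → (φ(0),φ(7)) = (1,10) ∈ E(G2) ✓
  (0,8) → (φ(0),φ(8)) = (2,10) ∈ E(G2) ✓
  (0,11) → (φ(0),φ(11)) = (7,10) ∈ E(G2) ✓
  (1,3) → (φ(1),φ(3)) = (9,11) ∈ E(G2) ✓
  (1,4) → (φ(1),φ(4)) = (6,11) ∈ E(G2) ✓
  (1,5) → (φ(1),φ(5)) = (5,11) ∈ E(G2) ✓
  (1,6) → (φ(1),φ(6)) = (3,11) ∈ E(G2) ✓
  (1,7) → (φ(1),φ(7)) = (1,11) ∈ E(G2) ✓
  (1,8) → (φ(1),φ(8)) = (2,11) ∈ E(G2) ✓
  (1,9) → (φ(1),φ(9)) = (4,11) ∈ E(G2) ✓
  (1,11) → (φ(1),φ(11)) = (7,11) ∈ E(G2) ✓
  (2,5) → (φ(2),φ(5)) = (0,5) ∈ E(G2) ✓
  (2,7) → (φ(2),φ(7)) = (0,1) ∈ E(G2) ✓
  (2,8) → (φ(2),φ(8)) = (0,2) ∈ E(G2) ✓
  (2,9) → (φ(2),φ(9)) = (0,4) ∈ E(G2) ✓
  (2,10) → (φ(2),φ(10)) = (0,8) ∈ E(G2) ✓
  (3,6) → (φ(3),φ(6)) = (3,9) ∈ E(G2) ✓
  (3,8) → (φ(3),φ(8)) = (2,9) ∈ E(G2) ✓
  (3,9) → (φ(3),φ(9)) = (4,9) ∈ E(G2) ✓
  (4,5) → (φ(4),φ(5)) = (5,6) ∈ E(G2) ✓
  (4,7) → (φ(4),φ(7)) = (1,6) ∈ E(G2) ✓
  (4,8) → (φ(4),φ(8)) = (2,6) ∈ E(G2) ✓
  (4,9) → (φ(4),φ(9)) = (4,6) ∈ E(G2) ✓
  (4,10) → (φ(4),φ(10)) = (6,8) ∈ E(G2) ✓
  (4,11) → (φ(4),φ(11)) = (6,7) ∈ E(G2) ✓
  (5,6) → (φ(5),φ(6)) = (3,5) ∈ E(G2) ✓
  (5,8) → (φ(5),φ(8)) = (2,5) ∈ E(G2) ✓
  (5,9) → (φ(5),φ(9)) = (4,5) ∈ E(G2) ✓
  (5,10) → (φ(5),φ(10)) = (5,8) ∈ E(G2) ✓
  (6,10) → (φ(6),φ(10)) = (3,8) ∈ E(G2) ✓
  (7,11) → (φ(7),φ(11)) = (1,7) ∈ E(G2) ✓
  (8,10) → (φ(8),φ(10)) = (2,8) ∈ E(G2) ✓
  (8,11) → (φ(8),φ(11)) = (2,7) ∈ E(G2) ✓
  (9,10) → (φ(9),φ(10)) = (4,8) ∈ E(G2) ✓
  (9,11) → (φ(9),φ(11)) = (4,7) ∈ E(G2) ✓
  (10,11) → (φ(10),φ(11)) = (7,8) ∈ E(G2) ✓
All 38 edges of G1 map to edges of G2, and |E(G1)| = |E(G2)| = 38, so φ is a bijection on edges as well as vertices. Hence G1 ≅ G2.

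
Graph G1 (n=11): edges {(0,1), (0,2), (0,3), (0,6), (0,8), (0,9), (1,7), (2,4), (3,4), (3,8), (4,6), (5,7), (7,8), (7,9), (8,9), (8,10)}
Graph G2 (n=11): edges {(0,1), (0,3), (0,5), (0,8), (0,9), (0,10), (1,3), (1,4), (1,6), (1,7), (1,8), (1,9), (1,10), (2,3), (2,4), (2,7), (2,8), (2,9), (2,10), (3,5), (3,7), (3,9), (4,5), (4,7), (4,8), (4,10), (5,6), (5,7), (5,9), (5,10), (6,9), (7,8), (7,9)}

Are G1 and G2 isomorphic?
No, not isomorphic

The graphs are NOT isomorphic.

Counting triangles (3-cliques): G1 has 3, G2 has 31.
Triangle count is an isomorphism invariant, so differing triangle counts rule out isomorphism.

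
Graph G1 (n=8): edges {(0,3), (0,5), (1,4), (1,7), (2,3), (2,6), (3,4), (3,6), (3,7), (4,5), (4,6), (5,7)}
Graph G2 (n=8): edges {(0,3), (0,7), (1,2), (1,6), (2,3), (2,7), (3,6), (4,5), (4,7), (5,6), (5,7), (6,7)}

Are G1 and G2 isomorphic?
Yes, isomorphic

The graphs are isomorphic.
One valid mapping φ: V(G1) → V(G2): 0→0, 1→1, 2→4, 3→7, 4→6, 5→3, 6→5, 7→2

Verify φ preserves adjacency — for each edge of G1, its image is an edge of G2:
  (0,3) → (φ(0),φ(3)) = (0,7) ∈ E(G2) ✓
  (0,5) → (φ(0),φ(5)) = (0,3) ∈ E(G2) ✓
  (1,4) → (φ(1),φ(4)) = (1,6) ∈ E(G2) ✓
  (1,7) → (φ(1),φ(7)) = (1,2) ∈ E(G2) ✓
  (2,3) → (φ(2),φ(3)) = (4,7) ∈ E(G2) ✓
  (2,6) → (φ(2),φ(6)) = (4,5) ∈ E(G2) ✓
  (3,4) → (φ(3),φ(4)) = (6,7) ∈ E(G2) ✓
  (3,6) → (φ(3),φ(6)) = (5,7) ∈ E(G2) ✓
  (3,7) → (φ(3),φ(7)) = (2,7) ∈ E(G2) ✓
  (4,5) → (φ(4),φ(5)) = (3,6) ∈ E(G2) ✓
  (4,6) → (φ(4),φ(6)) = (5,6) ∈ E(G2) ✓
  (5,7) → (φ(5),φ(7)) = (2,3) ∈ E(G2) ✓
All 12 edges of G1 map to edges of G2, and |E(G1)| = |E(G2)| = 12, so φ is a bijection on edges as well as vertices. Hence G1 ≅ G2.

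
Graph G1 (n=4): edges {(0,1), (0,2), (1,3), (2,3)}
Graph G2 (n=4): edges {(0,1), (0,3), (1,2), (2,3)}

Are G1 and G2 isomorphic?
Yes, isomorphic

The graphs are isomorphic.
One valid mapping φ: V(G1) → V(G2): 0→0, 1→3, 2→1, 3→2

Verify φ preserves adjacency — for each edge of G1, its image is an edge of G2:
  (0,1) → (φ(0),φ(1)) = (0,3) ∈ E(G2) ✓
  (0,2) → (φ(0),φ(2)) = (0,1) ∈ E(G2) ✓
  (1,3) → (φ(1),φ(3)) = (2,3) ∈ E(G2) ✓
  (2,3) → (φ(2),φ(3)) = (1,2) ∈ E(G2) ✓
All 4 edges of G1 map to edges of G2, and |E(G1)| = |E(G2)| = 4, so φ is a bijection on edges as well as vertices. Hence G1 ≅ G2.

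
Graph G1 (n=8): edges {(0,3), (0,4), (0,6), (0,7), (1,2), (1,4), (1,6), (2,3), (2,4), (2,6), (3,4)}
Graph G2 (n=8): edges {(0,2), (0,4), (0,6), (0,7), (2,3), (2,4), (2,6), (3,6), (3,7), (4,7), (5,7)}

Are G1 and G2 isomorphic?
Yes, isomorphic

The graphs are isomorphic.
One valid mapping φ: V(G1) → V(G2): 0→7, 1→6, 2→2, 3→4, 4→0, 5→1, 6→3, 7→5

Verify φ preserves adjacency — for each edge of G1, its image is an edge of G2:
  (0,3) → (φ(0),φ(3)) = (4,7) ∈ E(G2) ✓
  (0,4) → (φ(0),φ(4)) = (0,7) ∈ E(G2) ✓
  (0,6) → (φ(0),φ(6)) = (3,7) ∈ E(G2) ✓
  (0,7) → (φ(0),φ(7)) = (5,7) ∈ E(G2) ✓
  (1,2) → (φ(1),φ(2)) = (2,6) ∈ E(G2) ✓
  (1,4) → (φ(1),φ(4)) = (0,6) ∈ E(G2) ✓
  (1,6) → (φ(1),φ(6)) = (3,6) ∈ E(G2) ✓
  (2,3) → (φ(2),φ(3)) = (2,4) ∈ E(G2) ✓
  (2,4) → (φ(2),φ(4)) = (0,2) ∈ E(G2) ✓
  (2,6) → (φ(2),φ(6)) = (2,3) ∈ E(G2) ✓
  (3,4) → (φ(3),φ(4)) = (0,4) ∈ E(G2) ✓
All 11 edges of G1 map to edges of G2, and |E(G1)| = |E(G2)| = 11, so φ is a bijection on edges as well as vertices. Hence G1 ≅ G2.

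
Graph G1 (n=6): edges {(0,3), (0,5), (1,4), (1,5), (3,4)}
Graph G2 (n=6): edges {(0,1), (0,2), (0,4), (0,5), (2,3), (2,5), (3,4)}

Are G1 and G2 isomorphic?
No, not isomorphic

The graphs are NOT isomorphic.

Counting triangles (3-cliques): G1 has 0, G2 has 1.
Triangle count is an isomorphism invariant, so differing triangle counts rule out isomorphism.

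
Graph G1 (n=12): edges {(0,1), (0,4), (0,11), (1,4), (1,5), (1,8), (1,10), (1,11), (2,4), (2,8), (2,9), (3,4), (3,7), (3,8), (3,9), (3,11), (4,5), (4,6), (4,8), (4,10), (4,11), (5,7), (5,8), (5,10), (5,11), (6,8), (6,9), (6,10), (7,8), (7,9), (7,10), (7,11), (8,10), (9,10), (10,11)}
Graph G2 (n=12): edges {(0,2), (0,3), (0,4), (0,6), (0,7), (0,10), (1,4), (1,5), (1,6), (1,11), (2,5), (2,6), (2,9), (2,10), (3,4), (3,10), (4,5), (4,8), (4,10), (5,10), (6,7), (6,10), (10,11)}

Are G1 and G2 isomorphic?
No, not isomorphic

The graphs are NOT isomorphic.

Degrees in G1: deg(0)=3, deg(1)=6, deg(2)=3, deg(3)=5, deg(4)=9, deg(5)=6, deg(6)=4, deg(7)=6, deg(8)=8, deg(9)=5, deg(10)=8, deg(11)=7.
Sorted degree sequence of G1: [9, 8, 8, 7, 6, 6, 6, 5, 5, 4, 3, 3].
Degrees in G2: deg(0)=6, deg(1)=4, deg(2)=5, deg(3)=3, deg(4)=6, deg(5)=4, deg(6)=5, deg(7)=2, deg(8)=1, deg(9)=1, deg(10)=7, deg(11)=2.
Sorted degree sequence of G2: [7, 6, 6, 5, 5, 4, 4, 3, 2, 2, 1, 1].
The (sorted) degree sequence is an isomorphism invariant, so since G1 and G2 have different degree sequences they cannot be isomorphic.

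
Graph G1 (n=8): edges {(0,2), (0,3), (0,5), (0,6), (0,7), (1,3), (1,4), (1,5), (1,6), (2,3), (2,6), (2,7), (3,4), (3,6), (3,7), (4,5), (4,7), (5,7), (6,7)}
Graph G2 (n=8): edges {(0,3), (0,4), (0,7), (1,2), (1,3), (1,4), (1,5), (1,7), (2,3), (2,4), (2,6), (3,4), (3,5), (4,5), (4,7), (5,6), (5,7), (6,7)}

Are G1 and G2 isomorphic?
No, not isomorphic

The graphs are NOT isomorphic.

Counting triangles (3-cliques): G1 has 16, G2 has 13.
Triangle count is an isomorphism invariant, so differing triangle counts rule out isomorphism.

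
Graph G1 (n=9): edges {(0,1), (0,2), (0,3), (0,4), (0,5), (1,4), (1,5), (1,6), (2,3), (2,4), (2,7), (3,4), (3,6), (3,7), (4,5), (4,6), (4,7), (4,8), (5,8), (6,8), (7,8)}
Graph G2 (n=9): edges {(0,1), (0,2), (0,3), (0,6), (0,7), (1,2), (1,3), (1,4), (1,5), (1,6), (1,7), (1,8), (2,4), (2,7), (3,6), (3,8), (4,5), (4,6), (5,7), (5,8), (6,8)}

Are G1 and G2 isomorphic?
Yes, isomorphic

The graphs are isomorphic.
One valid mapping φ: V(G1) → V(G2): 0→0, 1→2, 2→3, 3→6, 4→1, 5→7, 6→4, 7→8, 8→5

Verify φ preserves adjacency — for each edge of G1, its image is an edge of G2:
  (0,1) → (φ(0),φ(1)) = (0,2) ∈ E(G2) ✓
  (0,2) → (φ(0),φ(2)) = (0,3) ∈ E(G2) ✓
  (0,3) → (φ(0),φ(3)) = (0,6) ∈ E(G2) ✓
  (0,4) → (φ(0),φ(4)) = (0,1) ∈ E(G2) ✓
  (0,5) → (φ(0),φ(5)) = (0,7) ∈ E(G2) ✓
  (1,4) → (φ(1),φ(4)) = (1,2) ∈ E(G2) ✓
  (1,5) → (φ(1),φ(5)) = (2,7) ∈ E(G2) ✓
  (1,6) → (φ(1),φ(6)) = (2,4) ∈ E(G2) ✓
  (2,3) → (φ(2),φ(3)) = (3,6) ∈ E(G2) ✓
  (2,4) → (φ(2),φ(4)) = (1,3) ∈ E(G2) ✓
  (2,7) → (φ(2),φ(7)) = (3,8) ∈ E(G2) ✓
  (3,4) → (φ(3),φ(4)) = (1,6) ∈ E(G2) ✓
  (3,6) → (φ(3),φ(6)) = (4,6) ∈ E(G2) ✓
  (3,7) → (φ(3),φ(7)) = (6,8) ∈ E(G2) ✓
  (4,5) → (φ(4),φ(5)) = (1,7) ∈ E(G2) ✓
  (4,6) → (φ(4),φ(6)) = (1,4) ∈ E(G2) ✓
  (4,7) → (φ(4),φ(7)) = (1,8) ∈ E(G2) ✓
  (4,8) → (φ(4),φ(8)) = (1,5) ∈ E(G2) ✓
  (5,8) → (φ(5),φ(8)) = (5,7) ∈ E(G2) ✓
  (6,8) → (φ(6),φ(8)) = (4,5) ∈ E(G2) ✓
  (7,8) → (φ(7),φ(8)) = (5,8) ∈ E(G2) ✓
All 21 edges of G1 map to edges of G2, and |E(G1)| = |E(G2)| = 21, so φ is a bijection on edges as well as vertices. Hence G1 ≅ G2.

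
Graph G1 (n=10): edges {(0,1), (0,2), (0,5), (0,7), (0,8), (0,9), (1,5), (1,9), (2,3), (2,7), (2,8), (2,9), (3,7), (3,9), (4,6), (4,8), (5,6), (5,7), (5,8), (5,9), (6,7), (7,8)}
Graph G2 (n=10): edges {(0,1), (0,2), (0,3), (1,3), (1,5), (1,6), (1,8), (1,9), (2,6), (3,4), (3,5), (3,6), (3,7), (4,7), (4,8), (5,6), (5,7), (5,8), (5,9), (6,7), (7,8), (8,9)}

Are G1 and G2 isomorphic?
Yes, isomorphic

The graphs are isomorphic.
One valid mapping φ: V(G1) → V(G2): 0→5, 1→9, 2→7, 3→4, 4→2, 5→1, 6→0, 7→3, 8→6, 9→8

Verify φ preserves adjacency — for each edge of G1, its image is an edge of G2:
  (0,1) → (φ(0),φ(1)) = (5,9) ∈ E(G2) ✓
  (0,2) → (φ(0),φ(2)) = (5,7) ∈ E(G2) ✓
  (0,5) → (φ(0),φ(5)) = (1,5) ∈ E(G2) ✓
  (0,7) → (φ(0),φ(7)) = (3,5) ∈ E(G2) ✓
  (0,8) → (φ(0),φ(8)) = (5,6) ∈ E(G2) ✓
  (0,9) → (φ(0),φ(9)) = (5,8) ∈ E(G2) ✓
  (1,5) → (φ(1),φ(5)) = (1,9) ∈ E(G2) ✓
  (1,9) → (φ(1),φ(9)) = (8,9) ∈ E(G2) ✓
  (2,3) → (φ(2),φ(3)) = (4,7) ∈ E(G2) ✓
  (2,7) → (φ(2),φ(7)) = (3,7) ∈ E(G2) ✓
  (2,8) → (φ(2),φ(8)) = (6,7) ∈ E(G2) ✓
  (2,9) → (φ(2),φ(9)) = (7,8) ∈ E(G2) ✓
  (3,7) → (φ(3),φ(7)) = (3,4) ∈ E(G2) ✓
  (3,9) → (φ(3),φ(9)) = (4,8) ∈ E(G2) ✓
  (4,6) → (φ(4),φ(6)) = (0,2) ∈ E(G2) ✓
  (4,8) → (φ(4),φ(8)) = (2,6) ∈ E(G2) ✓
  (5,6) → (φ(5),φ(6)) = (0,1) ∈ E(G2) ✓
  (5,7) → (φ(5),φ(7)) = (1,3) ∈ E(G2) ✓
  (5,8) → (φ(5),φ(8)) = (1,6) ∈ E(G2) ✓
  (5,9) → (φ(5),φ(9)) = (1,8) ∈ E(G2) ✓
  (6,7) → (φ(6),φ(7)) = (0,3) ∈ E(G2) ✓
  (7,8) → (φ(7),φ(8)) = (3,6) ∈ E(G2) ✓
All 22 edges of G1 map to edges of G2, and |E(G1)| = |E(G2)| = 22, so φ is a bijection on edges as well as vertices. Hence G1 ≅ G2.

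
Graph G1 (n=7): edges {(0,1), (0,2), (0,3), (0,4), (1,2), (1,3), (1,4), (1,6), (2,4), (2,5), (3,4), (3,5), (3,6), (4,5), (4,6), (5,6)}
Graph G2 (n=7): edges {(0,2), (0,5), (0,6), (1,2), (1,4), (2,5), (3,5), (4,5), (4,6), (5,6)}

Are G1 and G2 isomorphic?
No, not isomorphic

The graphs are NOT isomorphic.

Counting triangles (3-cliques): G1 has 14, G2 has 3.
Triangle count is an isomorphism invariant, so differing triangle counts rule out isomorphism.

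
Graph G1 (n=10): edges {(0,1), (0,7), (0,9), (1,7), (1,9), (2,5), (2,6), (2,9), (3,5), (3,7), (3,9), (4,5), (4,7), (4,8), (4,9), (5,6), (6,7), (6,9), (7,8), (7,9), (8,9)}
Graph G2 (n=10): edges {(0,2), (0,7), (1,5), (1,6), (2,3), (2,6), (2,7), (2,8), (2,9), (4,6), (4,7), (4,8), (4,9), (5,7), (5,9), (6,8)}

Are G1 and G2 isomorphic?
No, not isomorphic

The graphs are NOT isomorphic.

Counting triangles (3-cliques): G1 has 12, G2 has 3.
Triangle count is an isomorphism invariant, so differing triangle counts rule out isomorphism.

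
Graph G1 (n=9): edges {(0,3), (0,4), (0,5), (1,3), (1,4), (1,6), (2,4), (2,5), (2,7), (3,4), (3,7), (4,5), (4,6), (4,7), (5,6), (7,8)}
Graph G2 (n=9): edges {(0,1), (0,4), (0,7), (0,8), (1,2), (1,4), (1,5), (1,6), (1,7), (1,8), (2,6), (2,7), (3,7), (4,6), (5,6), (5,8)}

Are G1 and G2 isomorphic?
Yes, isomorphic

The graphs are isomorphic.
One valid mapping φ: V(G1) → V(G2): 0→4, 1→8, 2→2, 3→0, 4→1, 5→6, 6→5, 7→7, 8→3

Verify φ preserves adjacency — for each edge of G1, its image is an edge of G2:
  (0,3) → (φ(0),φ(3)) = (0,4) ∈ E(G2) ✓
  (0,4) → (φ(0),φ(4)) = (1,4) ∈ E(G2) ✓
  (0,5) → (φ(0),φ(5)) = (4,6) ∈ E(G2) ✓
  (1,3) → (φ(1),φ(3)) = (0,8) ∈ E(G2) ✓
  (1,4) → (φ(1),φ(4)) = (1,8) ∈ E(G2) ✓
  (1,6) → (φ(1),φ(6)) = (5,8) ∈ E(G2) ✓
  (2,4) → (φ(2),φ(4)) = (1,2) ∈ E(G2) ✓
  (2,5) → (φ(2),φ(5)) = (2,6) ∈ E(G2) ✓
  (2,7) → (φ(2),φ(7)) = (2,7) ∈ E(G2) ✓
  (3,4) → (φ(3),φ(4)) = (0,1) ∈ E(G2) ✓
  (3,7) → (φ(3),φ(7)) = (0,7) ∈ E(G2) ✓
  (4,5) → (φ(4),φ(5)) = (1,6) ∈ E(G2) ✓
  (4,6) → (φ(4),φ(6)) = (1,5) ∈ E(G2) ✓
  (4,7) → (φ(4),φ(7)) = (1,7) ∈ E(G2) ✓
  (5,6) → (φ(5),φ(6)) = (5,6) ∈ E(G2) ✓
  (7,8) → (φ(7),φ(8)) = (3,7) ∈ E(G2) ✓
All 16 edges of G1 map to edges of G2, and |E(G1)| = |E(G2)| = 16, so φ is a bijection on edges as well as vertices. Hence G1 ≅ G2.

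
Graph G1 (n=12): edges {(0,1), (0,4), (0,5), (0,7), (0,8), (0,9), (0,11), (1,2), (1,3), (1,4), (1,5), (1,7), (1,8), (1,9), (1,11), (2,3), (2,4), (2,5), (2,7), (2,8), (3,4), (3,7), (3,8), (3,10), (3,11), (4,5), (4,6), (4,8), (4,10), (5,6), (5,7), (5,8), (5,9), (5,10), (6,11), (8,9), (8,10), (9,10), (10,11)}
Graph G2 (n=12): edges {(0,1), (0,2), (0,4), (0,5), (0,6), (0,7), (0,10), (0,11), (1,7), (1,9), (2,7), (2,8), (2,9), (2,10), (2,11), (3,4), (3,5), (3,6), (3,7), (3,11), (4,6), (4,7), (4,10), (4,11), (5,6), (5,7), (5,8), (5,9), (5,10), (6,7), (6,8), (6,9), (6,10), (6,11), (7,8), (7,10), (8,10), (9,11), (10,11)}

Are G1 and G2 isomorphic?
Yes, isomorphic

The graphs are isomorphic.
One valid mapping φ: V(G1) → V(G2): 0→5, 1→6, 2→4, 3→11, 4→0, 5→7, 6→1, 7→3, 8→10, 9→8, 10→2, 11→9

Verify φ preserves adjacency — for each edge of G1, its image is an edge of G2:
  (0,1) → (φ(0),φ(1)) = (5,6) ∈ E(G2) ✓
  (0,4) → (φ(0),φ(4)) = (0,5) ∈ E(G2) ✓
  (0,5) → (φ(0),φ(5)) = (5,7) ∈ E(G2) ✓
  (0,7) → (φ(0),φ(7)) = (3,5) ∈ E(G2) ✓
  (0,8) → (φ(0),φ(8)) = (5,10) ∈ E(G2) ✓
  (0,9) → (φ(0),φ(9)) = (5,8) ∈ E(G2) ✓
  (0,11) → (φ(0),φ(11)) = (5,9) ∈ E(G2) ✓
  (1,2) → (φ(1),φ(2)) = (4,6) ∈ E(G2) ✓
  (1,3) → (φ(1),φ(3)) = (6,11) ∈ E(G2) ✓
  (1,4) → (φ(1),φ(4)) = (0,6) ∈ E(G2) ✓
  (1,5) → (φ(1),φ(5)) = (6,7) ∈ E(G2) ✓
  (1,7) → (φ(1),φ(7)) = (3,6) ∈ E(G2) ✓
  (1,8) → (φ(1),φ(8)) = (6,10) ∈ E(G2) ✓
  (1,9) → (φ(1),φ(9)) = (6,8) ∈ E(G2) ✓
  (1,11) → (φ(1),φ(11)) = (6,9) ∈ E(G2) ✓
  (2,3) → (φ(2),φ(3)) = (4,11) ∈ E(G2) ✓
  (2,4) → (φ(2),φ(4)) = (0,4) ∈ E(G2) ✓
  (2,5) → (φ(2),φ(5)) = (4,7) ∈ E(G2) ✓
  (2,7) → (φ(2),φ(7)) = (3,4) ∈ E(G2) ✓
  (2,8) → (φ(2),φ(8)) = (4,10) ∈ E(G2) ✓
  (3,4) → (φ(3),φ(4)) = (0,11) ∈ E(G2) ✓
  (3,7) → (φ(3),φ(7)) = (3,11) ∈ E(G2) ✓
  (3,8) → (φ(3),φ(8)) = (10,11) ∈ E(G2) ✓
  (3,10) → (φ(3),φ(10)) = (2,11) ∈ E(G2) ✓
  (3,11) → (φ(3),φ(11)) = (9,11) ∈ E(G2) ✓
  (4,5) → (φ(4),φ(5)) = (0,7) ∈ E(G2) ✓
  (4,6) → (φ(4),φ(6)) = (0,1) ∈ E(G2) ✓
  (4,8) → (φ(4),φ(8)) = (0,10) ∈ E(G2) ✓
  (4,10) → (φ(4),φ(10)) = (0,2) ∈ E(G2) ✓
  (5,6) → (φ(5),φ(6)) = (1,7) ∈ E(G2) ✓
  (5,7) → (φ(5),φ(7)) = (3,7) ∈ E(G2) ✓
  (5,8) → (φ(5),φ(8)) = (7,10) ∈ E(G2) ✓
  (5,9) → (φ(5),φ(9)) = (7,8) ∈ E(G2) ✓
  (5,10) → (φ(5),φ(10)) = (2,7) ∈ E(G2) ✓
  (6,11) → (φ(6),φ(11)) = (1,9) ∈ E(G2) ✓
  (8,9) → (φ(8),φ(9)) = (8,10) ∈ E(G2) ✓
  (8,10) → (φ(8),φ(10)) = (2,10) ∈ E(G2) ✓
  (9,10) → (φ(9),φ(10)) = (2,8) ∈ E(G2) ✓
  (10,11) → (φ(10),φ(11)) = (2,9) ∈ E(G2) ✓
All 39 edges of G1 map to edges of G2, and |E(G1)| = |E(G2)| = 39, so φ is a bijection on edges as well as vertices. Hence G1 ≅ G2.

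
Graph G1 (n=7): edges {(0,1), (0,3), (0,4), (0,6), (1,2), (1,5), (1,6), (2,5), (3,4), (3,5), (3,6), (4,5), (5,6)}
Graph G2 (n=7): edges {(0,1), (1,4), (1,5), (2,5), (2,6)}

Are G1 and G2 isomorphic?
No, not isomorphic

The graphs are NOT isomorphic.

Connected components of G1: 1 component(s) with vertex sets [[0, 1, 2, 3, 4, 5, 6]], sizes [7].
Connected components of G2: 2 component(s) with vertex sets [[3], [0, 1, 2, 4, 5, 6]], sizes [1, 6].
The number of connected components (and the multiset of component sizes) is an isomorphism invariant — an isomorphism maps each component of G1 bijectively onto a component of G2. Since G1 has 1 component(s) and G2 has 2, they cannot be isomorphic.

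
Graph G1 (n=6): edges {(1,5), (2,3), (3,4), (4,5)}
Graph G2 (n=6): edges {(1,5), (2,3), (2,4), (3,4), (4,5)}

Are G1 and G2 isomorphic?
No, not isomorphic

The graphs are NOT isomorphic.

Counting edges: G1 has 4 edge(s); G2 has 5 edge(s).
Edge count is an isomorphism invariant (a bijection on vertices induces a bijection on edges), so differing edge counts rule out isomorphism.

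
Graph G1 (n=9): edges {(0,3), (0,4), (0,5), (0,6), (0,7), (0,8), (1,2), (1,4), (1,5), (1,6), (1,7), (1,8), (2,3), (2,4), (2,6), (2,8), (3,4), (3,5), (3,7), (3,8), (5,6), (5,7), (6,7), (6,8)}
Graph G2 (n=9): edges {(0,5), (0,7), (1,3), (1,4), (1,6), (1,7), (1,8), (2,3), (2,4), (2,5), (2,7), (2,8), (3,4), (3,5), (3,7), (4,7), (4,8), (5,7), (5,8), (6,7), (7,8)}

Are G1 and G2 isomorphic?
No, not isomorphic

The graphs are NOT isomorphic.

Degrees in G1: deg(0)=6, deg(1)=6, deg(2)=5, deg(3)=6, deg(4)=4, deg(5)=5, deg(6)=6, deg(7)=5, deg(8)=5.
Sorted degree sequence of G1: [6, 6, 6, 6, 5, 5, 5, 5, 4].
Degrees in G2: deg(0)=2, deg(1)=5, deg(2)=5, deg(3)=5, deg(4)=5, deg(5)=5, deg(6)=2, deg(7)=8, deg(8)=5.
Sorted degree sequence of G2: [8, 5, 5, 5, 5, 5, 5, 2, 2].
The (sorted) degree sequence is an isomorphism invariant, so since G1 and G2 have different degree sequences they cannot be isomorphic.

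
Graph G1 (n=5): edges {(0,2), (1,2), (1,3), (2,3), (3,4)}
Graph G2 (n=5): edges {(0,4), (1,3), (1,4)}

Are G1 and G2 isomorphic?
No, not isomorphic

The graphs are NOT isomorphic.

Degrees in G1: deg(0)=1, deg(1)=2, deg(2)=3, deg(3)=3, deg(4)=1.
Sorted degree sequence of G1: [3, 3, 2, 1, 1].
Degrees in G2: deg(0)=1, deg(1)=2, deg(2)=0, deg(3)=1, deg(4)=2.
Sorted degree sequence of G2: [2, 2, 1, 1, 0].
The (sorted) degree sequence is an isomorphism invariant, so since G1 and G2 have different degree sequences they cannot be isomorphic.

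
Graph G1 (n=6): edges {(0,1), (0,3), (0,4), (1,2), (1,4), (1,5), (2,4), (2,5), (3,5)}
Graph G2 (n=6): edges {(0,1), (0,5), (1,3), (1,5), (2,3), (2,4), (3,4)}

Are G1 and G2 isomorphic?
No, not isomorphic

The graphs are NOT isomorphic.

Degrees in G1: deg(0)=3, deg(1)=4, deg(2)=3, deg(3)=2, deg(4)=3, deg(5)=3.
Sorted degree sequence of G1: [4, 3, 3, 3, 3, 2].
Degrees in G2: deg(0)=2, deg(1)=3, deg(2)=2, deg(3)=3, deg(4)=2, deg(5)=2.
Sorted degree sequence of G2: [3, 3, 2, 2, 2, 2].
The (sorted) degree sequence is an isomorphism invariant, so since G1 and G2 have different degree sequences they cannot be isomorphic.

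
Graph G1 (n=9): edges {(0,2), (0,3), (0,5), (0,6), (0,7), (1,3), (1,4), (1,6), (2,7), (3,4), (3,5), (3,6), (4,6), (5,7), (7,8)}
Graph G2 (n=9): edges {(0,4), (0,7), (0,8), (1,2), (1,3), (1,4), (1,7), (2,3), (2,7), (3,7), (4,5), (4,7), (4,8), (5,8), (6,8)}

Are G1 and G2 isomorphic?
Yes, isomorphic

The graphs are isomorphic.
One valid mapping φ: V(G1) → V(G2): 0→4, 1→2, 2→5, 3→7, 4→3, 5→0, 6→1, 7→8, 8→6

Verify φ preserves adjacency — for each edge of G1, its image is an edge of G2:
  (0,2) → (φ(0),φ(2)) = (4,5) ∈ E(G2) ✓
  (0,3) → (φ(0),φ(3)) = (4,7) ∈ E(G2) ✓
  (0,5) → (φ(0),φ(5)) = (0,4) ∈ E(G2) ✓
  (0,6) → (φ(0),φ(6)) = (1,4) ∈ E(G2) ✓
  (0,7) → (φ(0),φ(7)) = (4,8) ∈ E(G2) ✓
  (1,3) → (φ(1),φ(3)) = (2,7) ∈ E(G2) ✓
  (1,4) → (φ(1),φ(4)) = (2,3) ∈ E(G2) ✓
  (1,6) → (φ(1),φ(6)) = (1,2) ∈ E(G2) ✓
  (2,7) → (φ(2),φ(7)) = (5,8) ∈ E(G2) ✓
  (3,4) → (φ(3),φ(4)) = (3,7) ∈ E(G2) ✓
  (3,5) → (φ(3),φ(5)) = (0,7) ∈ E(G2) ✓
  (3,6) → (φ(3),φ(6)) = (1,7) ∈ E(G2) ✓
  (4,6) → (φ(4),φ(6)) = (1,3) ∈ E(G2) ✓
  (5,7) → (φ(5),φ(7)) = (0,8) ∈ E(G2) ✓
  (7,8) → (φ(7),φ(8)) = (6,8) ∈ E(G2) ✓
All 15 edges of G1 map to edges of G2, and |E(G1)| = |E(G2)| = 15, so φ is a bijection on edges as well as vertices. Hence G1 ≅ G2.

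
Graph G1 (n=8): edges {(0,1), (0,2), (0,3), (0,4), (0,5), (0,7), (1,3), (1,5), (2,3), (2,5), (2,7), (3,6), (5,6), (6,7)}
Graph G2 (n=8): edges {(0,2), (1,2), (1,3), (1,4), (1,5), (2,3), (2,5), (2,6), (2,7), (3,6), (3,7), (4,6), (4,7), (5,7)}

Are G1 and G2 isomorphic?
Yes, isomorphic

The graphs are isomorphic.
One valid mapping φ: V(G1) → V(G2): 0→2, 1→5, 2→3, 3→7, 4→0, 5→1, 6→4, 7→6

Verify φ preserves adjacency — for each edge of G1, its image is an edge of G2:
  (0,1) → (φ(0),φ(1)) = (2,5) ∈ E(G2) ✓
  (0,2) → (φ(0),φ(2)) = (2,3) ∈ E(G2) ✓
  (0,3) → (φ(0),φ(3)) = (2,7) ∈ E(G2) ✓
  (0,4) → (φ(0),φ(4)) = (0,2) ∈ E(G2) ✓
  (0,5) → (φ(0),φ(5)) = (1,2) ∈ E(G2) ✓
  (0,7) → (φ(0),φ(7)) = (2,6) ∈ E(G2) ✓
  (1,3) → (φ(1),φ(3)) = (5,7) ∈ E(G2) ✓
  (1,5) → (φ(1),φ(5)) = (1,5) ∈ E(G2) ✓
  (2,3) → (φ(2),φ(3)) = (3,7) ∈ E(G2) ✓
  (2,5) → (φ(2),φ(5)) = (1,3) ∈ E(G2) ✓
  (2,7) → (φ(2),φ(7)) = (3,6) ∈ E(G2) ✓
  (3,6) → (φ(3),φ(6)) = (4,7) ∈ E(G2) ✓
  (5,6) → (φ(5),φ(6)) = (1,4) ∈ E(G2) ✓
  (6,7) → (φ(6),φ(7)) = (4,6) ∈ E(G2) ✓
All 14 edges of G1 map to edges of G2, and |E(G1)| = |E(G2)| = 14, so φ is a bijection on edges as well as vertices. Hence G1 ≅ G2.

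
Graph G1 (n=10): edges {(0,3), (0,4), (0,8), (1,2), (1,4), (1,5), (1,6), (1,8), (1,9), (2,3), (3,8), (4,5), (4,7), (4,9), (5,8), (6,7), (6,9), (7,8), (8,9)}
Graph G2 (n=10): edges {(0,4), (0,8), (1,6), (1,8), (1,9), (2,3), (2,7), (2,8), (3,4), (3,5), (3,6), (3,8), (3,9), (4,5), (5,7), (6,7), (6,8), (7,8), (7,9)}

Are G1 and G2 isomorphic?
Yes, isomorphic

The graphs are isomorphic.
One valid mapping φ: V(G1) → V(G2): 0→5, 1→8, 2→0, 3→4, 4→7, 5→2, 6→1, 7→9, 8→3, 9→6

Verify φ preserves adjacency — for each edge of G1, its image is an edge of G2:
  (0,3) → (φ(0),φ(3)) = (4,5) ∈ E(G2) ✓
  (0,4) → (φ(0),φ(4)) = (5,7) ∈ E(G2) ✓
  (0,8) → (φ(0),φ(8)) = (3,5) ∈ E(G2) ✓
  (1,2) → (φ(1),φ(2)) = (0,8) ∈ E(G2) ✓
  (1,4) → (φ(1),φ(4)) = (7,8) ∈ E(G2) ✓
  (1,5) → (φ(1),φ(5)) = (2,8) ∈ E(G2) ✓
  (1,6) → (φ(1),φ(6)) = (1,8) ∈ E(G2) ✓
  (1,8) → (φ(1),φ(8)) = (3,8) ∈ E(G2) ✓
  (1,9) → (φ(1),φ(9)) = (6,8) ∈ E(G2) ✓
  (2,3) → (φ(2),φ(3)) = (0,4) ∈ E(G2) ✓
  (3,8) → (φ(3),φ(8)) = (3,4) ∈ E(G2) ✓
  (4,5) → (φ(4),φ(5)) = (2,7) ∈ E(G2) ✓
  (4,7) → (φ(4),φ(7)) = (7,9) ∈ E(G2) ✓
  (4,9) → (φ(4),φ(9)) = (6,7) ∈ E(G2) ✓
  (5,8) → (φ(5),φ(8)) = (2,3) ∈ E(G2) ✓
  (6,7) → (φ(6),φ(7)) = (1,9) ∈ E(G2) ✓
  (6,9) → (φ(6),φ(9)) = (1,6) ∈ E(G2) ✓
  (7,8) → (φ(7),φ(8)) = (3,9) ∈ E(G2) ✓
  (8,9) → (φ(8),φ(9)) = (3,6) ∈ E(G2) ✓
All 19 edges of G1 map to edges of G2, and |E(G1)| = |E(G2)| = 19, so φ is a bijection on edges as well as vertices. Hence G1 ≅ G2.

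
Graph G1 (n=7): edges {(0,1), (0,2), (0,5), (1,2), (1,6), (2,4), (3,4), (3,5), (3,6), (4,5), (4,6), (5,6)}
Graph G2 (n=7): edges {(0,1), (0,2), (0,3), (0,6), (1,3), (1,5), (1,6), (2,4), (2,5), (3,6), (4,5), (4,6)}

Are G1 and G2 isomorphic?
Yes, isomorphic

The graphs are isomorphic.
One valid mapping φ: V(G1) → V(G2): 0→2, 1→5, 2→4, 3→3, 4→6, 5→0, 6→1

Verify φ preserves adjacency — for each edge of G1, its image is an edge of G2:
  (0,1) → (φ(0),φ(1)) = (2,5) ∈ E(G2) ✓
  (0,2) → (φ(0),φ(2)) = (2,4) ∈ E(G2) ✓
  (0,5) → (φ(0),φ(5)) = (0,2) ∈ E(G2) ✓
  (1,2) → (φ(1),φ(2)) = (4,5) ∈ E(G2) ✓
  (1,6) → (φ(1),φ(6)) = (1,5) ∈ E(G2) ✓
  (2,4) → (φ(2),φ(4)) = (4,6) ∈ E(G2) ✓
  (3,4) → (φ(3),φ(4)) = (3,6) ∈ E(G2) ✓
  (3,5) → (φ(3),φ(5)) = (0,3) ∈ E(G2) ✓
  (3,6) → (φ(3),φ(6)) = (1,3) ∈ E(G2) ✓
  (4,5) → (φ(4),φ(5)) = (0,6) ∈ E(G2) ✓
  (4,6) → (φ(4),φ(6)) = (1,6) ∈ E(G2) ✓
  (5,6) → (φ(5),φ(6)) = (0,1) ∈ E(G2) ✓
All 12 edges of G1 map to edges of G2, and |E(G1)| = |E(G2)| = 12, so φ is a bijection on edges as well as vertices. Hence G1 ≅ G2.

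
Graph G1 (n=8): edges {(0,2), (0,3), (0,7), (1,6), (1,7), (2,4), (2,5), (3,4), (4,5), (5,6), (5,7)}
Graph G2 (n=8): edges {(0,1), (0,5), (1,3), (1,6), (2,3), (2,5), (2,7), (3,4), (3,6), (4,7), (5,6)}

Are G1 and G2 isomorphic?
Yes, isomorphic

The graphs are isomorphic.
One valid mapping φ: V(G1) → V(G2): 0→5, 1→7, 2→6, 3→0, 4→1, 5→3, 6→4, 7→2

Verify φ preserves adjacency — for each edge of G1, its image is an edge of G2:
  (0,2) → (φ(0),φ(2)) = (5,6) ∈ E(G2) ✓
  (0,3) → (φ(0),φ(3)) = (0,5) ∈ E(G2) ✓
  (0,7) → (φ(0),φ(7)) = (2,5) ∈ E(G2) ✓
  (1,6) → (φ(1),φ(6)) = (4,7) ∈ E(G2) ✓
  (1,7) → (φ(1),φ(7)) = (2,7) ∈ E(G2) ✓
  (2,4) → (φ(2),φ(4)) = (1,6) ∈ E(G2) ✓
  (2,5) → (φ(2),φ(5)) = (3,6) ∈ E(G2) ✓
  (3,4) → (φ(3),φ(4)) = (0,1) ∈ E(G2) ✓
  (4,5) → (φ(4),φ(5)) = (1,3) ∈ E(G2) ✓
  (5,6) → (φ(5),φ(6)) = (3,4) ∈ E(G2) ✓
  (5,7) → (φ(5),φ(7)) = (2,3) ∈ E(G2) ✓
All 11 edges of G1 map to edges of G2, and |E(G1)| = |E(G2)| = 11, so φ is a bijection on edges as well as vertices. Hence G1 ≅ G2.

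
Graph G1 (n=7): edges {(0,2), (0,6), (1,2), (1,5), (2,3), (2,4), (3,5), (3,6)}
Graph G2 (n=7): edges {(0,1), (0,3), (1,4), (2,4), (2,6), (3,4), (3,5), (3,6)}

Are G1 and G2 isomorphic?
Yes, isomorphic

The graphs are isomorphic.
One valid mapping φ: V(G1) → V(G2): 0→6, 1→0, 2→3, 3→4, 4→5, 5→1, 6→2

Verify φ preserves adjacency — for each edge of G1, its image is an edge of G2:
  (0,2) → (φ(0),φ(2)) = (3,6) ∈ E(G2) ✓
  (0,6) → (φ(0),φ(6)) = (2,6) ∈ E(G2) ✓
  (1,2) → (φ(1),φ(2)) = (0,3) ∈ E(G2) ✓
  (1,5) → (φ(1),φ(5)) = (0,1) ∈ E(G2) ✓
  (2,3) → (φ(2),φ(3)) = (3,4) ∈ E(G2) ✓
  (2,4) → (φ(2),φ(4)) = (3,5) ∈ E(G2) ✓
  (3,5) → (φ(3),φ(5)) = (1,4) ∈ E(G2) ✓
  (3,6) → (φ(3),φ(6)) = (2,4) ∈ E(G2) ✓
All 8 edges of G1 map to edges of G2, and |E(G1)| = |E(G2)| = 8, so φ is a bijection on edges as well as vertices. Hence G1 ≅ G2.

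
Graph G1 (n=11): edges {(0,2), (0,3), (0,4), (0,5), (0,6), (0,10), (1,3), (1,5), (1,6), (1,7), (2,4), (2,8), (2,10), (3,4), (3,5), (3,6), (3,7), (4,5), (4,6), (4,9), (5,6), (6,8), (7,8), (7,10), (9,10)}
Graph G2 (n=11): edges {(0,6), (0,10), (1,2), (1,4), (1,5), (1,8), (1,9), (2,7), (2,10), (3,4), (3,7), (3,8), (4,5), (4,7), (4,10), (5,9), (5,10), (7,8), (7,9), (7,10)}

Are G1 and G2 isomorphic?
No, not isomorphic

The graphs are NOT isomorphic.

Counting triangles (3-cliques): G1 has 16, G2 has 7.
Triangle count is an isomorphism invariant, so differing triangle counts rule out isomorphism.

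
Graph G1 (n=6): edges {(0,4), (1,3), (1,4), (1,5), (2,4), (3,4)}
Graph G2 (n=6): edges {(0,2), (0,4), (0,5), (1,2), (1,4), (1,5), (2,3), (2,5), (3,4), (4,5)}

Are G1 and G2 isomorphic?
No, not isomorphic

The graphs are NOT isomorphic.

Degrees in G1: deg(0)=1, deg(1)=3, deg(2)=1, deg(3)=2, deg(4)=4, deg(5)=1.
Sorted degree sequence of G1: [4, 3, 2, 1, 1, 1].
Degrees in G2: deg(0)=3, deg(1)=3, deg(2)=4, deg(3)=2, deg(4)=4, deg(5)=4.
Sorted degree sequence of G2: [4, 4, 4, 3, 3, 2].
The (sorted) degree sequence is an isomorphism invariant, so since G1 and G2 have different degree sequences they cannot be isomorphic.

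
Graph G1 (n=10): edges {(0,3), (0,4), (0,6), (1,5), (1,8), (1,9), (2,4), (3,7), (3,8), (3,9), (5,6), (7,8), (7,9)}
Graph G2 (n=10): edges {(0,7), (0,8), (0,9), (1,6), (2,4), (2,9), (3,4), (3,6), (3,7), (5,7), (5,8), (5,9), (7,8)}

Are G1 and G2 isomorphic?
Yes, isomorphic

The graphs are isomorphic.
One valid mapping φ: V(G1) → V(G2): 0→3, 1→9, 2→1, 3→7, 4→6, 5→2, 6→4, 7→8, 8→5, 9→0

Verify φ preserves adjacency — for each edge of G1, its image is an edge of G2:
  (0,3) → (φ(0),φ(3)) = (3,7) ∈ E(G2) ✓
  (0,4) → (φ(0),φ(4)) = (3,6) ∈ E(G2) ✓
  (0,6) → (φ(0),φ(6)) = (3,4) ∈ E(G2) ✓
  (1,5) → (φ(1),φ(5)) = (2,9) ∈ E(G2) ✓
  (1,8) → (φ(1),φ(8)) = (5,9) ∈ E(G2) ✓
  (1,9) → (φ(1),φ(9)) = (0,9) ∈ E(G2) ✓
  (2,4) → (φ(2),φ(4)) = (1,6) ∈ E(G2) ✓
  (3,7) → (φ(3),φ(7)) = (7,8) ∈ E(G2) ✓
  (3,8) → (φ(3),φ(8)) = (5,7) ∈ E(G2) ✓
  (3,9) → (φ(3),φ(9)) = (0,7) ∈ E(G2) ✓
  (5,6) → (φ(5),φ(6)) = (2,4) ∈ E(G2) ✓
  (7,8) → (φ(7),φ(8)) = (5,8) ∈ E(G2) ✓
  (7,9) → (φ(7),φ(9)) = (0,8) ∈ E(G2) ✓
All 13 edges of G1 map to edges of G2, and |E(G1)| = |E(G2)| = 13, so φ is a bijection on edges as well as vertices. Hence G1 ≅ G2.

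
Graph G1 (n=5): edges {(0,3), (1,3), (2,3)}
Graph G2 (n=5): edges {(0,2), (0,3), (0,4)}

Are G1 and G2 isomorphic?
Yes, isomorphic

The graphs are isomorphic.
One valid mapping φ: V(G1) → V(G2): 0→3, 1→4, 2→2, 3→0, 4→1

Verify φ preserves adjacency — for each edge of G1, its image is an edge of G2:
  (0,3) → (φ(0),φ(3)) = (0,3) ∈ E(G2) ✓
  (1,3) → (φ(1),φ(3)) = (0,4) ∈ E(G2) ✓
  (2,3) → (φ(2),φ(3)) = (0,2) ∈ E(G2) ✓
All 3 edges of G1 map to edges of G2, and |E(G1)| = |E(G2)| = 3, so φ is a bijection on edges as well as vertices. Hence G1 ≅ G2.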